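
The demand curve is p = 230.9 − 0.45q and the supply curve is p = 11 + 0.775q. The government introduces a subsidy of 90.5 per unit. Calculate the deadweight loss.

3342.96

Competitive equilibrium: 230.9 − 0.45q = 11 + 0.775q → q* = 179.5102, p* = 150.1204.
The subsidy lowers effective supply by 90.5: p = 0.775q − 79.5.
New quantity: 230.9 − 0.45q = 0.775q − 79.5 → q' = 253.3878.
Overproduction Δq = 253.3878 − 179.5102 = 73.8776; wedge = subsidy = 90.5.
Welfare loss = ½ × 73.8776 × 90.5 = 3342.96.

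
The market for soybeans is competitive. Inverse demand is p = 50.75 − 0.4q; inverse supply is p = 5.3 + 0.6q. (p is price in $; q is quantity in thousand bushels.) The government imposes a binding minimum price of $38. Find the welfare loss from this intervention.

$92.14 thousand

Competitive equilibrium: 50.75 − 0.4q = 5.3 + 0.6q → q* = 45.45, p* = 32.57.
At the floor p = 38, quantity demanded = (50.75 − 38)/0.4 = 31.875.
Sellers' marginal cost at q' = 31.875: 5.3 + 0.6·31.875 = 24.425.
Δq = 45.45 − 31.875 = 13.575; wedge = 38 − 24.425 = 13.575.
Deadweight loss = ½ × 13.575 × 13.575 = $92.14 thousand.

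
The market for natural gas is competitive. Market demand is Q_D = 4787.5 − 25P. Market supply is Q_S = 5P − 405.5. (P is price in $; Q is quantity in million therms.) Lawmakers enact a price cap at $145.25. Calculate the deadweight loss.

$2326.87 million

In inverse form: demand P = 191.5 − 0.04Q, supply P = 81.1 + 0.2Q.
Competitive equilibrium: 191.5 − 0.04Q = 81.1 + 0.2Q → Q* = 460, P* = 173.1.
At the ceiling P = 145.25, quantity supplied = (145.25 − 81.1)/0.2 = 320.75.
Willingness to pay at Q' = 320.75: 191.5 − 0.04·320.75 = 178.67.
ΔQ = 460 − 320.75 = 139.25; wedge = 178.67 − 145.25 = 33.42.
Deadweight loss = ½ × 139.25 × 33.42 = $2326.87 million.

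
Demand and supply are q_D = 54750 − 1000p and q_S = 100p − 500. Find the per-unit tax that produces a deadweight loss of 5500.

11

In inverse form: demand p = 54.75 − 0.001q, supply p = 5 + 0.01q.
Competitive equilibrium: 54.75 − 0.001q = 5 + 0.01q → q* = 4522.7273, p* = 50.2273.
A tax t gives Δq = t/0.011 and wedge t, so DWL = t²/0.022.
t²/0.022 = 5500 → t² = 121 → t = 11.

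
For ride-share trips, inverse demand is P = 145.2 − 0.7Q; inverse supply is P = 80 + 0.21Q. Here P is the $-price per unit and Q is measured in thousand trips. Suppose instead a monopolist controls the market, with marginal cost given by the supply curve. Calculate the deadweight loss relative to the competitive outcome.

$441.54 thousand

Competitive equilibrium: 145.2 − 0.7Q = 80 + 0.21Q → Q* = 71.6484, P* = 95.0462.
Marginal revenue: MR = 145.2 − 1.4Q. Set MR = MC: 145.2 − 1.4Q = 80 + 0.21Q → Q_m = 40.4969.
Price P_m = 145.2 − 0.7·40.4969 = 116.8522; MC(Q_m) = 80 + 0.21·40.4969 = 88.5043.
Competitive Q* = 71.6484, so ΔQ = 31.1515; wedge = 116.8522 − 88.5043 = 28.3479.
The triangle = ½ × 31.1515 × 28.3479 = $441.54 thousand.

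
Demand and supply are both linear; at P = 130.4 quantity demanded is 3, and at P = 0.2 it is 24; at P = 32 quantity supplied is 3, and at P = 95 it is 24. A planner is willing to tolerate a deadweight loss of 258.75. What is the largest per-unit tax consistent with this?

Demand slope = (0.2 − 130.4)/(24 − 3) = −6.2, so P = 149 − 6.2Q.
Supply slope = (95 − 32)/(24 − 3) = 3, so P = 23 + 3Q.
Competitive equilibrium: 149 − 6.2Q = 23 + 3Q → Q* = 13.6957, P* = 64.087.
A tax t gives ΔQ = t/9.2 and wedge t, so DWL = t²/18.4.
t²/18.4 = 258.75 → t² = 4761 → t = 69.

69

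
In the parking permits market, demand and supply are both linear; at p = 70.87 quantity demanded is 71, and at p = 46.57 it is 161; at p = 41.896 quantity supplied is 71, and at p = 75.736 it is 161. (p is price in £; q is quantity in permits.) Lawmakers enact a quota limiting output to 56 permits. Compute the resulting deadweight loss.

£1157.05

Demand slope = (46.57 − 70.87)/(161 − 71) = −0.27, so p = 90.04 − 0.27q.
Supply slope = (75.736 − 41.896)/(161 − 71) = 0.376, so p = 15.2 + 0.376q.
Competitive equilibrium: 90.04 − 0.27q = 15.2 + 0.376q → q* = 115.8514, p* = 58.7601.
At q = 56: demand price = 90.04 − 0.27·56 = 74.92; supply price = 15.2 + 0.376·56 = 36.256.
Δq = 115.8514 − 56 = 59.8514; wedge = 74.92 − 36.256 = 38.664.
The triangle = ½ × 59.8514 × 38.664 = £1157.05.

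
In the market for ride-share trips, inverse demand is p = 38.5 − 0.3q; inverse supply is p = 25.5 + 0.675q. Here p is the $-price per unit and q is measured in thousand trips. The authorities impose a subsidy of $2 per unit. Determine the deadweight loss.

$2.05 thousand

Competitive equilibrium: 38.5 − 0.3q = 25.5 + 0.675q → q* = 13.3333, p* = 34.5.
The subsidy lowers effective supply by 2: p = 23.5 + 0.675q.
New quantity: 38.5 − 0.3q = 23.5 + 0.675q → q' = 15.3846.
Overproduction Δq = 15.3846 − 13.3333 = 2.0513; wedge = subsidy = 2.
The triangle = ½ × 2.0513 × 2 = $2.05 thousand.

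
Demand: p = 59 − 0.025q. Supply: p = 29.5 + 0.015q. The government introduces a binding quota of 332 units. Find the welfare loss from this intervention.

Competitive equilibrium: 59 − 0.025q = 29.5 + 0.015q → q* = 737.5, p* = 40.5625.
At q = 332: demand price = 59 − 0.025·332 = 50.7; supply price = 29.5 + 0.015·332 = 34.48.
Δq = 737.5 − 332 = 405.5; wedge = 50.7 − 34.48 = 16.22.
The triangle = ½ × 405.5 × 16.22 = 3288.605.

3288.605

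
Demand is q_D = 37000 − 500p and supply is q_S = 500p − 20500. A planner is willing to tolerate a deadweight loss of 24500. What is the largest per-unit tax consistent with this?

In inverse form: demand p = 74 − 0.002q, supply p = 41 + 0.002q.
Competitive equilibrium: 74 − 0.002q = 41 + 0.002q → q* = 8250, p* = 57.5.
A tax t gives Δq = t/0.004 and wedge t, so DWL = t²/0.008.
t²/0.008 = 24500 → t² = 196 → t = 14.

14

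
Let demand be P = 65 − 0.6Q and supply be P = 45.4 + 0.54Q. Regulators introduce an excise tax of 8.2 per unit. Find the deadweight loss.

Competitive equilibrium: 65 − 0.6Q = 45.4 + 0.54Q → Q* = 17.193, P* = 54.6842.
With the tax, the buyer price exceeds the seller price by 8.2: (65 − 0.6Q) − (45.4 + 0.54Q) = 8.2 → Q' = 10.
ΔQ = 17.193 − 10 = 7.193; the wedge equals the tax, 8.2.
DWL = ½ × 7.193 × 8.2 = 29.49.

29.49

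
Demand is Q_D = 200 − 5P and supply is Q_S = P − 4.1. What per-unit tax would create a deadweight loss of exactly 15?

6

In inverse form: demand P = 40 − 0.2Q, supply P = 4.1 + Q.
Competitive equilibrium: 40 − 0.2Q = 4.1 + Q → Q* = 29.9167, P* = 34.0167.
A tax t gives ΔQ = t/1.2 and wedge t, so DWL = t²/2.4.
t²/2.4 = 15 → t² = 36 → t = 6.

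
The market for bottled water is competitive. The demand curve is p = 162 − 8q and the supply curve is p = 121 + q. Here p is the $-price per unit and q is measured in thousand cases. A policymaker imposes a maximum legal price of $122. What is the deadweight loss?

Competitive equilibrium: 162 − 8q = 121 + q → q* = 4.5556, p* = 125.5556.
At the ceiling p = 122, quantity supplied = (122 − 121)/1 = 1.
Willingness to pay at q' = 1: 162 − 8·1 = 154.
Δq = 4.5556 − 1 = 3.5556; wedge = 154 − 122 = 32.
Welfare loss = ½ × 3.5556 × 32 = $56.89 thousand.

$56.89 thousand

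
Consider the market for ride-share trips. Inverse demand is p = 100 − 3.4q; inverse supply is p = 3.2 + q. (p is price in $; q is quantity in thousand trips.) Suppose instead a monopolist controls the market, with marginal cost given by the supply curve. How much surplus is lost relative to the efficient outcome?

Competitive equilibrium: 100 − 3.4q = 3.2 + q → q* = 22, p* = 25.2.
Marginal revenue: MR = 100 − 6.8q. Set MR = MC: 100 − 6.8q = 3.2 + q → q_m = 12.4103.
Price p_m = 100 − 3.4·12.4103 = 57.805; MC(q_m) = 3.2 + 1·12.4103 = 15.6103.
Competitive q* = 22, so Δq = 9.5897; wedge = 57.805 − 15.6103 = 42.1947.
DWL = ½ × 9.5897 × 42.1947 = $202.32 thousand.

$202.32 thousand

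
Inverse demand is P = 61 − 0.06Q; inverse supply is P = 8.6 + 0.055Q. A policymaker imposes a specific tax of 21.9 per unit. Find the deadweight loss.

2085.26

Competitive equilibrium: 61 − 0.06Q = 8.6 + 0.055Q → Q* = 455.6522, P* = 33.6609.
With the tax, the buyer price exceeds the seller price by 21.9: (61 − 0.06Q) − (8.6 + 0.055Q) = 21.9 → Q' = 265.2174.
ΔQ = 455.6522 − 265.2174 = 190.4348; the wedge equals the tax, 21.9.
The triangle = ½ × 190.4348 × 21.9 = 2085.26.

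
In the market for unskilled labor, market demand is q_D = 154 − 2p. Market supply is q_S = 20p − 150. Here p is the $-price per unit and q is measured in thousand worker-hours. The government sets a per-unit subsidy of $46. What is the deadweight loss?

In inverse form: demand p = 77 − 0.5q, supply p = 7.5 + 0.05q.
Competitive equilibrium: 77 − 0.5q = 7.5 + 0.05q → q* = 126.3636, p* = 13.8182.
The subsidy lowers effective supply by 46: p = 0.05q − 38.5.
New quantity: 77 − 0.5q = 0.05q − 38.5 → q' = 210.
Overproduction Δq = 210 − 126.3636 = 83.6364; wedge = subsidy = 46.
The triangle = ½ × 83.6364 × 46 = $1923.64 thousand.

$1923.64 thousand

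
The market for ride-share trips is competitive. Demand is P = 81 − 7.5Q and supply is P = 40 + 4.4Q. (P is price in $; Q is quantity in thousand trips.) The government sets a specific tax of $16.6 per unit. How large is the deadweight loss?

$11.58 thousand

Competitive equilibrium: 81 − 7.5Q = 40 + 4.4Q → Q* = 3.4454, P* = 55.1597.
With the tax, the buyer price exceeds the seller price by 16.6: (81 − 7.5Q) − (40 + 4.4Q) = 16.6 → Q' = 2.0504.
ΔQ = 3.4454 − 2.0504 = 1.395; the wedge equals the tax, 16.6.
DWL = ½ × 1.395 × 16.6 = $11.58 thousand.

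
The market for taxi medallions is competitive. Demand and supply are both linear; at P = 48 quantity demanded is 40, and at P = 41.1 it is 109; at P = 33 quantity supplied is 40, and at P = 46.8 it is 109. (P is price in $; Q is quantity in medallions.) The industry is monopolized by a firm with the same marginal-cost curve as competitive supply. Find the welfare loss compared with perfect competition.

$75.94

Demand slope = (41.1 − 48)/(109 − 40) = −0.1, so P = 52 − 0.1Q.
Supply slope = (46.8 − 33)/(109 − 40) = 0.2, so P = 25 + 0.2Q.
Competitive equilibrium: 52 − 0.1Q = 25 + 0.2Q → Q* = 90, P* = 43.
Marginal revenue: MR = 52 − 0.2Q. Set MR = MC: 52 − 0.2Q = 25 + 0.2Q → Q_m = 67.5.
Price P_m = 52 − 0.1·67.5 = 45.25; MC(Q_m) = 25 + 0.2·67.5 = 38.5.
Competitive Q* = 90, so ΔQ = 22.5; wedge = 45.25 − 38.5 = 6.75.
Welfare loss = ½ × 22.5 × 6.75 = $75.94.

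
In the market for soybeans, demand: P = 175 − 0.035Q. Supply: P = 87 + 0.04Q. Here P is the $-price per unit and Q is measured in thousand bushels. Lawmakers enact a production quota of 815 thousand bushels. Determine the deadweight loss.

$4815.10 thousand

Competitive equilibrium: 175 − 0.035Q = 87 + 0.04Q → Q* = 1173.3333, P* = 133.9333.
At Q = 815: demand price = 175 − 0.035·815 = 146.475; supply price = 87 + 0.04·815 = 119.6.
ΔQ = 1173.3333 − 815 = 358.3333; wedge = 146.475 − 119.6 = 26.875.
Welfare loss = ½ × 358.3333 × 26.875 = $4815.10 thousand.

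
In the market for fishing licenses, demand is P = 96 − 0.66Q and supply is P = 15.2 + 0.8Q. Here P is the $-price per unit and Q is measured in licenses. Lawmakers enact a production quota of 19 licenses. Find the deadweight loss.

Competitive equilibrium: 96 − 0.66Q = 15.2 + 0.8Q → Q* = 55.3425, P* = 59.474.
At Q = 19: demand price = 96 − 0.66·19 = 83.46; supply price = 15.2 + 0.8·19 = 30.4.
ΔQ = 55.3425 − 19 = 36.3425; wedge = 83.46 − 30.4 = 53.06.
Deadweight loss = ½ × 36.3425 × 53.06 = $964.17.

$964.17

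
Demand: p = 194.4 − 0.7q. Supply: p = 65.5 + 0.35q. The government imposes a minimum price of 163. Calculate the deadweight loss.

Competitive equilibrium: 194.4 − 0.7q = 65.5 + 0.35q → q* = 122.7619, p* = 108.46667.
At the floor p = 163, quantity demanded = (194.4 − 163)/0.7 = 44.85714.
Sellers' marginal cost at q' = 44.85714: 65.5 + 0.35·44.85714 = 81.2.
Δq = 122.7619 − 44.85714 = 77.90476; wedge = 163 − 81.2 = 81.8.
Deadweight loss = ½ × 77.90476 × 81.8 = 3186.30.

3186.30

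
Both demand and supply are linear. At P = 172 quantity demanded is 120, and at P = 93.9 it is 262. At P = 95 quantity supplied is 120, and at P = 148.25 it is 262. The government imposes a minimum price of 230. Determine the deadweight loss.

16468.17

Demand slope = (93.9 − 172)/(262 − 120) = −0.55, so P = 238 − 0.55Q.
Supply slope = (148.25 − 95)/(262 − 120) = 0.375, so P = 50 + 0.375Q.
Competitive equilibrium: 238 − 0.55Q = 50 + 0.375Q → Q* = 203.24324, P* = 126.21622.
At the floor P = 230, quantity demanded = (238 − 230)/0.55 = 14.54545.
Sellers' marginal cost at Q' = 14.54545: 50 + 0.375·14.54545 = 55.45454.
ΔQ = 203.24324 − 14.54545 = 188.69779; wedge = 230 − 55.45454 = 174.54546.
DWL = ½ × 188.69779 × 174.54546 = 16468.17.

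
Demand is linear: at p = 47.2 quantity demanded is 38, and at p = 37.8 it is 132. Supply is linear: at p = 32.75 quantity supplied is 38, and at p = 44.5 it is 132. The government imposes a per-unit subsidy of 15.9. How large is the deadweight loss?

561.80

Demand slope = (37.8 − 47.2)/(132 − 38) = −0.1, so p = 51 − 0.1q.
Supply slope = (44.5 − 32.75)/(132 − 38) = 0.125, so p = 28 + 0.125q.
Competitive equilibrium: 51 − 0.1q = 28 + 0.125q → q* = 102.2222, p* = 40.7778.
The subsidy lowers effective supply by 15.9: p = 12.1 + 0.125q.
New quantity: 51 − 0.1q = 12.1 + 0.125q → q' = 172.8889.
Overproduction Δq = 172.8889 − 102.2222 = 70.6667; wedge = subsidy = 15.9.
Welfare loss = ½ × 70.6667 × 15.9 = 561.80.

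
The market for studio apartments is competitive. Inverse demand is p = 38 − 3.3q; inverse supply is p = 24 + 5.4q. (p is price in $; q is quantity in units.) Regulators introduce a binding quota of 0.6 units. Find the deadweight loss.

$4.43

Competitive equilibrium: 38 − 3.3q = 24 + 5.4q → q* = 1.6092, p* = 32.6897.
At q = 0.6: demand price = 38 − 3.3·0.6 = 36.02; supply price = 24 + 5.4·0.6 = 27.24.
Δq = 1.6092 − 0.6 = 1.0092; wedge = 36.02 − 27.24 = 8.78.
The triangle = ½ × 1.0092 × 8.78 = $4.43.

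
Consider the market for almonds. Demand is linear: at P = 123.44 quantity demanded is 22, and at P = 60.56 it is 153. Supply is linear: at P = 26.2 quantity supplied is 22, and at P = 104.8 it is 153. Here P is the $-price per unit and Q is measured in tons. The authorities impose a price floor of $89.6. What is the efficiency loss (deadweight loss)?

Demand slope = (60.56 − 123.44)/(153 − 22) = −0.48, so P = 134 − 0.48Q.
Supply slope = (104.8 − 26.2)/(153 − 22) = 0.6, so P = 13 + 0.6Q.
Competitive equilibrium: 134 − 0.48Q = 13 + 0.6Q → Q* = 112.037, P* = 80.2222.
At the floor P = 89.6, quantity demanded = (134 − 89.6)/0.48 = 92.5.
Sellers' marginal cost at Q' = 92.5: 13 + 0.6·92.5 = 68.5.
ΔQ = 112.037 − 92.5 = 19.537; wedge = 89.6 − 68.5 = 21.1.
Deadweight loss = ½ × 19.537 × 21.1 = $206.12.

$206.12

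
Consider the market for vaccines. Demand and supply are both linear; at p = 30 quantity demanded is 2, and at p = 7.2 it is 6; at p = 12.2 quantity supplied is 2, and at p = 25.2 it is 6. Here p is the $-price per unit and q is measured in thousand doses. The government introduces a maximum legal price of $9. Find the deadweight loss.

Demand slope = (7.2 − 30)/(6 − 2) = −5.7, so p = 41.4 − 5.7q.
Supply slope = (25.2 − 12.2)/(6 − 2) = 3.25, so p = 5.7 + 3.25q.
Competitive equilibrium: 41.4 − 5.7q = 5.7 + 3.25q → q* = 3.98883, p* = 18.66369.
At the ceiling p = 9, quantity supplied = (9 − 5.7)/3.25 = 1.01538.
Willingness to pay at q' = 1.01538: 41.4 − 5.7·1.01538 = 35.61233.
Δq = 3.98883 − 1.01538 = 2.97345; wedge = 35.61233 − 9 = 26.61233.
Deadweight loss = ½ × 2.97345 × 26.61233 = $39.57 thousand.

$39.57 thousand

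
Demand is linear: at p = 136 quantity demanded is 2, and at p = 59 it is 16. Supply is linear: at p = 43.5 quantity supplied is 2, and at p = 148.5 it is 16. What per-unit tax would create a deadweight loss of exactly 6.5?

Demand slope = (59 − 136)/(16 − 2) = −5.5, so p = 147 − 5.5q.
Supply slope = (148.5 − 43.5)/(16 − 2) = 7.5, so p = 28.5 + 7.5q.
Competitive equilibrium: 147 − 5.5q = 28.5 + 7.5q → q* = 9.1154, p* = 96.8654.
A tax t gives Δq = t/13 and wedge t, so DWL = t²/26.
t²/26 = 6.5 → t² = 169 → t = 13.

13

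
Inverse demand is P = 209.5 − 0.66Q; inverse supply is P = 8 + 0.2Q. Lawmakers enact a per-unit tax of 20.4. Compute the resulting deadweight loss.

241.95

Competitive equilibrium: 209.5 − 0.66Q = 8 + 0.2Q → Q* = 234.3023, P* = 54.8605.
With the tax, the buyer price exceeds the seller price by 20.4: (209.5 − 0.66Q) − (8 + 0.2Q) = 20.4 → Q' = 210.5814.
ΔQ = 234.3023 − 210.5814 = 23.7209; the wedge equals the tax, 20.4.
The triangle = ½ × 23.7209 × 20.4 = 241.95.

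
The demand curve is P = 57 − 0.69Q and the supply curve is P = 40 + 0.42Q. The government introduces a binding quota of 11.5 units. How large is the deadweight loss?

8.08

Competitive equilibrium: 57 − 0.69Q = 40 + 0.42Q → Q* = 15.3153, P* = 46.4324.
At Q = 11.5: demand price = 57 − 0.69·11.5 = 49.065; supply price = 40 + 0.42·11.5 = 44.83.
ΔQ = 15.3153 − 11.5 = 3.8153; wedge = 49.065 − 44.83 = 4.235.
DWL = ½ × 3.8153 × 4.235 = 8.08.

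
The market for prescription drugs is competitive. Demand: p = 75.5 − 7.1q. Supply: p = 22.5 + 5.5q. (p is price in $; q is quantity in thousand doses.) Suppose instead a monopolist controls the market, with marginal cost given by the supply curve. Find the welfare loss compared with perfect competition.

Competitive equilibrium: 75.5 − 7.1q = 22.5 + 5.5q → q* = 4.2063, p* = 45.6349.
Marginal revenue: MR = 75.5 − 14.2q. Set MR = MC: 75.5 − 14.2q = 22.5 + 5.5q → q_m = 2.6904.
Price p_m = 75.5 − 7.1·2.6904 = 56.3982; MC(q_m) = 22.5 + 5.5·2.6904 = 37.2972.
Competitive q* = 4.2063, so Δq = 1.5159; wedge = 56.3982 − 37.2972 = 19.101.
DWL = ½ × 1.5159 × 19.101 = $14.48 thousand.

$14.48 thousand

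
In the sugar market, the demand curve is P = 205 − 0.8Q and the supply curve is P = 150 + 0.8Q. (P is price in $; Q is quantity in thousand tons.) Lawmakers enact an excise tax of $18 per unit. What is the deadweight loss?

Competitive equilibrium: 205 − 0.8Q = 150 + 0.8Q → Q* = 34.375, P* = 177.5.
With the tax, the buyer price exceeds the seller price by 18: (205 − 0.8Q) − (150 + 0.8Q) = 18 → Q' = 23.125.
ΔQ = 34.375 − 23.125 = 11.25; the wedge equals the tax, 18.
DWL = ½ × 11.25 × 18 = $101.25 thousand.

$101.25 thousand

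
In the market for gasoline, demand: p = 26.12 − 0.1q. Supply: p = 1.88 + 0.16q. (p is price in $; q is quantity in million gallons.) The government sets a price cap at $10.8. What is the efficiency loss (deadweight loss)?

$182.63 million

Competitive equilibrium: 26.12 − 0.1q = 1.88 + 0.16q → q* = 93.2308, p* = 16.7969.
At the ceiling p = 10.8, quantity supplied = (10.8 − 1.88)/0.16 = 55.75.
Willingness to pay at q' = 55.75: 26.12 − 0.1·55.75 = 20.545.
Δq = 93.2308 − 55.75 = 37.4808; wedge = 20.545 − 10.8 = 9.745.
Deadweight loss = ½ × 37.4808 × 9.745 = $182.63 million.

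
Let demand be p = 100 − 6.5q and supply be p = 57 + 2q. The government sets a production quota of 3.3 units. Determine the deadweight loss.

Competitive equilibrium: 100 − 6.5q = 57 + 2q → q* = 5.0588, p* = 67.1176.
At q = 3.3: demand price = 100 − 6.5·3.3 = 78.55; supply price = 57 + 2·3.3 = 63.6.
Δq = 5.0588 − 3.3 = 1.7588; wedge = 78.55 − 63.6 = 14.95.
DWL = ½ × 1.7588 × 14.95 = 13.15.

13.15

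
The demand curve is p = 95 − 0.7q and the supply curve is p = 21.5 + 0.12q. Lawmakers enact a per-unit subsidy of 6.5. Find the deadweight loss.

Competitive equilibrium: 95 − 0.7q = 21.5 + 0.12q → q* = 89.6341, p* = 32.2561.
The subsidy lowers effective supply by 6.5: p = 15 + 0.12q.
New quantity: 95 − 0.7q = 15 + 0.12q → q' = 97.561.
Overproduction Δq = 97.561 − 89.6341 = 7.9269; wedge = subsidy = 6.5.
The triangle = ½ × 7.9269 × 6.5 = 25.76.

25.76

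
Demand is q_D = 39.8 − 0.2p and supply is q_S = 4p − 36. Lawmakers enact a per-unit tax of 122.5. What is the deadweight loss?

1429.17

In inverse form: demand p = 199 − 5q, supply p = 9 + 0.25q.
Competitive equilibrium: 199 − 5q = 9 + 0.25q → q* = 36.1905, p* = 18.0476.
With the tax, the buyer price exceeds the seller price by 122.5: (199 − 5q) − (9 + 0.25q) = 122.5 → q' = 12.8571.
Δq = 36.1905 − 12.8571 = 23.3334; the wedge equals the tax, 122.5.
Deadweight loss = ½ × 23.3334 × 122.5 = 1429.17.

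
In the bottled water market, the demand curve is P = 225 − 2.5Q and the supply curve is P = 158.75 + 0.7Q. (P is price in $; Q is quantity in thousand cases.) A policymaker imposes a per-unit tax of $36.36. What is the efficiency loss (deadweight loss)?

Competitive equilibrium: 225 − 2.5Q = 158.75 + 0.7Q → Q* = 20.7031, P* = 173.2422.
With the tax, the buyer price exceeds the seller price by 36.36: (225 − 2.5Q) − (158.75 + 0.7Q) = 36.36 → Q' = 9.3406.
ΔQ = 20.7031 − 9.3406 = 11.3625; the wedge equals the tax, 36.36.
Welfare loss = ½ × 11.3625 × 36.36 = $206.57 thousand.

$206.57 thousand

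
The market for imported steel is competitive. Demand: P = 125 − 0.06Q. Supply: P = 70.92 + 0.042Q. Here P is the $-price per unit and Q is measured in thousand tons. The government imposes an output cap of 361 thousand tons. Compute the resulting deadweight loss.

Competitive equilibrium: 125 − 0.06Q = 70.92 + 0.042Q → Q* = 530.1961, P* = 93.1882.
At Q = 361: demand price = 125 − 0.06·361 = 103.34; supply price = 70.92 + 0.042·361 = 86.082.
ΔQ = 530.1961 − 361 = 169.1961; wedge = 103.34 − 86.082 = 17.258.
DWL = ½ × 169.1961 × 17.258 = $1459.99 thousand.

$1459.99 thousand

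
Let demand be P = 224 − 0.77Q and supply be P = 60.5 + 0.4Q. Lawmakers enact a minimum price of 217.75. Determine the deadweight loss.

Competitive equilibrium: 224 − 0.77Q = 60.5 + 0.4Q → Q* = 139.7436, P* = 116.3974.
At the floor P = 217.75, quantity demanded = (224 − 217.75)/0.77 = 8.1169.
Sellers' marginal cost at Q' = 8.1169: 60.5 + 0.4·8.1169 = 63.7468.
ΔQ = 139.7436 − 8.1169 = 131.6267; wedge = 217.75 − 63.7468 = 154.0032.
The triangle = ½ × 131.6267 × 154.0032 = 10135.47.

10135.47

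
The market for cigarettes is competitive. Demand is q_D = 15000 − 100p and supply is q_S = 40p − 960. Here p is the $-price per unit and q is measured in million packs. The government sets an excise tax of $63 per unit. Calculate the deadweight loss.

In inverse form: demand p = 150 − 0.01q, supply p = 24 + 0.025q.
Competitive equilibrium: 150 − 0.01q = 24 + 0.025q → q* = 3600, p* = 114.
With the tax, the buyer price exceeds the seller price by 63: (150 − 0.01q) − (24 + 0.025q) = 63 → q' = 1800.
Δq = 3600 − 1800 = 1800; the wedge equals the tax, 63.
The triangle = ½ × 1800 × 63 = $56700 million.

$56700 million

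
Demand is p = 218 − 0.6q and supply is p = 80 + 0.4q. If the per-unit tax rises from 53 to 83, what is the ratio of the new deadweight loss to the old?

Competitive equilibrium: 218 − 0.6q = 80 + 0.4q → q* = 138, p* = 135.2.
For a per-unit tax t: Δq = t/1, so DWL = ½·t·(t/1) = t²/2.
At t = 53: DWL = 1404.5. At t = 83: DWL = 3444.5.
Ratio = (83/53)² = 2.452.

2.452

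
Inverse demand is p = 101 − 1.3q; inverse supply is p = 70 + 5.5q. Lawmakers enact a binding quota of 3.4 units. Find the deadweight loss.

4.57

Competitive equilibrium: 101 − 1.3q = 70 + 5.5q → q* = 4.5588, p* = 95.0735.
At q = 3.4: demand price = 101 − 1.3·3.4 = 96.58; supply price = 70 + 5.5·3.4 = 88.7.
Δq = 4.5588 − 3.4 = 1.1588; wedge = 96.58 − 88.7 = 7.88.
Welfare loss = ½ × 1.1588 × 7.88 = 4.57.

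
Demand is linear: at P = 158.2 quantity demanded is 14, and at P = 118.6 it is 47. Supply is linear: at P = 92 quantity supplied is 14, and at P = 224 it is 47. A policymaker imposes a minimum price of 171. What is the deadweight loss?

Demand slope = (118.6 − 158.2)/(47 − 14) = −1.2, so P = 175 − 1.2Q.
Supply slope = (224 − 92)/(47 − 14) = 4, so P = 36 + 4Q.
Competitive equilibrium: 175 − 1.2Q = 36 + 4Q → Q* = 26.73077, P* = 142.92308.
At the floor P = 171, quantity demanded = (175 − 171)/1.2 = 3.33333.
Sellers' marginal cost at Q' = 3.33333: 36 + 4·3.33333 = 49.33332.
ΔQ = 26.73077 − 3.33333 = 23.39744; wedge = 171 − 49.33332 = 121.66668.
Welfare loss = ½ × 23.39744 × 121.66668 = 1423.34.

1423.34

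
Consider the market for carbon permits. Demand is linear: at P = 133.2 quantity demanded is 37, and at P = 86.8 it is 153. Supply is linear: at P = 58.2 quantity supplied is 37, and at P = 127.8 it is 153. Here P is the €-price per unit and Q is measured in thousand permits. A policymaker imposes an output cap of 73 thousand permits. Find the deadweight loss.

Demand slope = (86.8 − 133.2)/(153 − 37) = −0.4, so P = 148 − 0.4Q.
Supply slope = (127.8 − 58.2)/(153 − 37) = 0.6, so P = 36 + 0.6Q.
Competitive equilibrium: 148 − 0.4Q = 36 + 0.6Q → Q* = 112, P* = 103.2.
At Q = 73: demand price = 148 − 0.4·73 = 118.8; supply price = 36 + 0.6·73 = 79.8.
ΔQ = 112 − 73 = 39; wedge = 118.8 − 79.8 = 39.
The triangle = ½ × 39 × 39 = €760.50 thousand.

€760.50 thousand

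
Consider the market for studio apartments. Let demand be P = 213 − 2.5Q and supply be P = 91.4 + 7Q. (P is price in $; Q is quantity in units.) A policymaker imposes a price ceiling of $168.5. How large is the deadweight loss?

$15.15

Competitive equilibrium: 213 − 2.5Q = 91.4 + 7Q → Q* = 12.8, P* = 181.
At the ceiling P = 168.5, quantity supplied = (168.5 − 91.4)/7 = 11.0143.
Willingness to pay at Q' = 11.0143: 213 − 2.5·11.0143 = 185.4643.
ΔQ = 12.8 − 11.0143 = 1.7857; wedge = 185.4643 − 168.5 = 16.9643.
Deadweight loss = ½ × 1.7857 × 16.9643 = $15.15.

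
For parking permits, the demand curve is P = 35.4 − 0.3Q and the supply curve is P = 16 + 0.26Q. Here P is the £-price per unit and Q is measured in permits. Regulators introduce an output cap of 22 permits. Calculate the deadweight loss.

Competitive equilibrium: 35.4 − 0.3Q = 16 + 0.26Q → Q* = 34.6429, P* = 25.0071.
At Q = 22: demand price = 35.4 − 0.3·22 = 28.8; supply price = 16 + 0.26·22 = 21.72.
ΔQ = 34.6429 − 22 = 12.6429; wedge = 28.8 − 21.72 = 7.08.
DWL = ½ × 12.6429 × 7.08 = £44.76.

£44.76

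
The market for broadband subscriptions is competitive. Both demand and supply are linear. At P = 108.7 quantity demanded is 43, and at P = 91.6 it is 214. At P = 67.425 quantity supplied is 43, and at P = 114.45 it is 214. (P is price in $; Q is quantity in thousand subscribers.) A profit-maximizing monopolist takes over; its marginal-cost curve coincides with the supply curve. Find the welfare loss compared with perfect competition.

$194.70 thousand

Demand slope = (91.6 − 108.7)/(214 − 43) = −0.1, so P = 113 − 0.1Q.
Supply slope = (114.45 − 67.425)/(214 − 43) = 0.275, so P = 55.6 + 0.275Q.
Competitive equilibrium: 113 − 0.1Q = 55.6 + 0.275Q → Q* = 153.0667, P* = 97.6933.
Marginal revenue: MR = 113 − 0.2Q. Set MR = MC: 113 − 0.2Q = 55.6 + 0.275Q → Q_m = 120.8421.
Price P_m = 113 − 0.1·120.8421 = 100.9158; MC(Q_m) = 55.6 + 0.275·120.8421 = 88.8316.
Competitive Q* = 153.0667, so ΔQ = 32.2246; wedge = 100.9158 − 88.8316 = 12.0842.
Welfare loss = ½ × 32.2246 × 12.0842 = $194.70 thousand.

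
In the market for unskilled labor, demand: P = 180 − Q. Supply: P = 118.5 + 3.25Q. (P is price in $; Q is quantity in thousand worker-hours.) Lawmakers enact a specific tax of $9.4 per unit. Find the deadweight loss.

Competitive equilibrium: 180 − Q = 118.5 + 3.25Q → Q* = 14.4706, P* = 165.5294.
With the tax, the buyer price exceeds the seller price by 9.4: (180 − Q) − (118.5 + 3.25Q) = 9.4 → Q' = 12.2588.
ΔQ = 14.4706 − 12.2588 = 2.2118; the wedge equals the tax, 9.4.
DWL = ½ × 2.2118 × 9.4 = $10.40 thousand.

$10.40 thousand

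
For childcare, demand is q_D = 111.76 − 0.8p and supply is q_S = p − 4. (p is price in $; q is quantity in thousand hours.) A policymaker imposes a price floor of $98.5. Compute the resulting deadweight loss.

$841.59 thousand

In inverse form: demand p = 139.7 − 1.25q, supply p = 4 + q.
Competitive equilibrium: 139.7 − 1.25q = 4 + q → q* = 60.3111, p* = 64.3111.
At the floor p = 98.5, quantity demanded = (139.7 − 98.5)/1.25 = 32.96.
Sellers' marginal cost at q' = 32.96: 4 + 1·32.96 = 36.96.
Δq = 60.3111 − 32.96 = 27.3511; wedge = 98.5 − 36.96 = 61.54.
Welfare loss = ½ × 27.3511 × 61.54 = $841.59 thousand.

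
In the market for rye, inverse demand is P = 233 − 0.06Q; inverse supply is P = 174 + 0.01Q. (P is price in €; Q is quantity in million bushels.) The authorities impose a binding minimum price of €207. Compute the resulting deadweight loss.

Competitive equilibrium: 233 − 0.06Q = 174 + 0.01Q → Q* = 842.85714, P* = 182.42857.
At the floor P = 207, quantity demanded = (233 − 207)/0.06 = 433.33333.
Sellers' marginal cost at Q' = 433.33333: 174 + 0.01·433.33333 = 178.33333.
ΔQ = 842.85714 − 433.33333 = 409.52381; wedge = 207 − 178.33333 = 28.66667.
Deadweight loss = ½ × 409.52381 × 28.66667 = €5869.84 million.

€5869.84 million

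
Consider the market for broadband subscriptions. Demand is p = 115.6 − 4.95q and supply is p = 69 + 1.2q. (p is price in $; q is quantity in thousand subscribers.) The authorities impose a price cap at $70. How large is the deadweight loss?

$139.85 thousand

Competitive equilibrium: 115.6 − 4.95q = 69 + 1.2q → q* = 7.5772, p* = 78.0927.
At the ceiling p = 70, quantity supplied = (70 − 69)/1.2 = 0.8333.
Willingness to pay at q' = 0.8333: 115.6 − 4.95·0.8333 = 111.4752.
Δq = 7.5772 − 0.8333 = 6.7439; wedge = 111.4752 − 70 = 41.4752.
DWL = ½ × 6.7439 × 41.4752 = $139.85 thousand.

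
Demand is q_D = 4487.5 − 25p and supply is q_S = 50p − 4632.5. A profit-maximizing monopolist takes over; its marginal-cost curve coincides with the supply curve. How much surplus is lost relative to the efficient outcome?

10057.23

In inverse form: demand p = 179.5 − 0.04q, supply p = 92.65 + 0.02q.
Competitive equilibrium: 179.5 − 0.04q = 92.65 + 0.02q → q* = 1447.5, p* = 121.6.
Marginal revenue: MR = 179.5 − 0.08q. Set MR = MC: 179.5 − 0.08q = 92.65 + 0.02q → q_m = 868.5.
Price p_m = 179.5 − 0.04·868.5 = 144.76; MC(q_m) = 92.65 + 0.02·868.5 = 110.02.
Competitive q* = 1447.5, so Δq = 579; wedge = 144.76 − 110.02 = 34.74.
Welfare loss = ½ × 579 × 34.74 = 10057.23.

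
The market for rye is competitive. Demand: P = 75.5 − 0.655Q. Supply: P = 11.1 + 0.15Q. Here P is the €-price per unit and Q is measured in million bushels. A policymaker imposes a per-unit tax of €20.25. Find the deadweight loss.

€254.70 million

Competitive equilibrium: 75.5 − 0.655Q = 11.1 + 0.15Q → Q* = 80, P* = 23.1.
With the tax, the buyer price exceeds the seller price by 20.25: (75.5 − 0.655Q) − (11.1 + 0.15Q) = 20.25 → Q' = 54.8447.
ΔQ = 80 − 54.8447 = 25.1553; the wedge equals the tax, 20.25.
Deadweight loss = ½ × 25.1553 × 20.25 = €254.70 million.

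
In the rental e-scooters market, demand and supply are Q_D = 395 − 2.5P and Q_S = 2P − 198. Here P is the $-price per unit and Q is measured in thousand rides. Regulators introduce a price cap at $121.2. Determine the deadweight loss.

$201.40 thousand

In inverse form: demand P = 158 − 0.4Q, supply P = 99 + 0.5Q.
Competitive equilibrium: 158 − 0.4Q = 99 + 0.5Q → Q* = 65.5556, P* = 131.7778.
At the ceiling P = 121.2, quantity supplied = (121.2 − 99)/0.5 = 44.4.
Willingness to pay at Q' = 44.4: 158 − 0.4·44.4 = 140.24.
ΔQ = 65.5556 − 44.4 = 21.1556; wedge = 140.24 − 121.2 = 19.04.
DWL = ½ × 21.1556 × 19.04 = $201.40 thousand.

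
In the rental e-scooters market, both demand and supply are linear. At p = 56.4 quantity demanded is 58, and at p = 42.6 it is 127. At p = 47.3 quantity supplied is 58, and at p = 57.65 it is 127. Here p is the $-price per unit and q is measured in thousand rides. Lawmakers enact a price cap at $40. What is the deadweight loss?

Demand slope = (42.6 − 56.4)/(127 − 58) = −0.2, so p = 68 − 0.2q.
Supply slope = (57.65 − 47.3)/(127 − 58) = 0.15, so p = 38.6 + 0.15q.
Competitive equilibrium: 68 − 0.2q = 38.6 + 0.15q → q* = 84, p* = 51.2.
At the ceiling p = 40, quantity supplied = (40 − 38.6)/0.15 = 9.3333.
Willingness to pay at q' = 9.3333: 68 − 0.2·9.3333 = 66.1333.
Δq = 84 − 9.3333 = 74.6667; wedge = 66.1333 − 40 = 26.1333.
DWL = ½ × 74.6667 × 26.1333 = $975.64 thousand.

$975.64 thousand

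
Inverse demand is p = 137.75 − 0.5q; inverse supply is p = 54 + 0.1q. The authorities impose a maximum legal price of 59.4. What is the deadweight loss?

2197.35

Competitive equilibrium: 137.75 − 0.5q = 54 + 0.1q → q* = 139.5833, p* = 67.9583.
At the ceiling p = 59.4, quantity supplied = (59.4 − 54)/0.1 = 54.
Willingness to pay at q' = 54: 137.75 − 0.5·54 = 110.75.
Δq = 139.5833 − 54 = 85.5833; wedge = 110.75 − 59.4 = 51.35.
Welfare loss = ½ × 85.5833 × 51.35 = 2197.35.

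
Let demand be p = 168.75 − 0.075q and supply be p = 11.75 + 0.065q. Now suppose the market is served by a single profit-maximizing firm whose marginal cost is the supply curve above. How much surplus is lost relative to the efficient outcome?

10712.40

Competitive equilibrium: 168.75 − 0.075q = 11.75 + 0.065q → q* = 1121.42857, p* = 84.64286.
Marginal revenue: MR = 168.75 − 0.15q. Set MR = MC: 168.75 − 0.15q = 11.75 + 0.065q → q_m = 730.23256.
Price p_m = 168.75 − 0.075·730.23256 = 113.98256; MC(q_m) = 11.75 + 0.065·730.23256 = 59.21512.
Competitive q* = 1121.42857, so Δq = 391.19601; wedge = 113.98256 − 59.21512 = 54.76744.
DWL = ½ × 391.19601 × 54.76744 = 10712.40.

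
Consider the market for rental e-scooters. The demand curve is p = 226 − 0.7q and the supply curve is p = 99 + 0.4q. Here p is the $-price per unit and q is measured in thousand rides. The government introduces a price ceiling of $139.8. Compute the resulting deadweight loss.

$99.56 thousand

Competitive equilibrium: 226 − 0.7q = 99 + 0.4q → q* = 115.4545, p* = 145.1818.
At the ceiling p = 139.8, quantity supplied = (139.8 − 99)/0.4 = 102.
Willingness to pay at q' = 102: 226 − 0.7·102 = 154.6.
Δq = 115.4545 − 102 = 13.4545; wedge = 154.6 − 139.8 = 14.8.
Deadweight loss = ½ × 13.4545 × 14.8 = $99.56 thousand.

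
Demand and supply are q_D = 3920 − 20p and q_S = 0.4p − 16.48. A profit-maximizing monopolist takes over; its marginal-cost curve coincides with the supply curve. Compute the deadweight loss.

In inverse form: demand p = 196 − 0.05q, supply p = 41.2 + 2.5q.
Competitive equilibrium: 196 − 0.05q = 41.2 + 2.5q → q* = 60.7059, p* = 192.9647.
Marginal revenue: MR = 196 − 0.1q. Set MR = MC: 196 − 0.1q = 41.2 + 2.5q → q_m = 59.5385.
Price p_m = 196 − 0.05·59.5385 = 193.0231; MC(q_m) = 41.2 + 2.5·59.5385 = 190.0463.
Competitive q* = 60.7059, so Δq = 1.1674; wedge = 193.0231 − 190.0463 = 2.9768.
Welfare loss = ½ × 1.1674 × 2.9768 = 1.74.

1.74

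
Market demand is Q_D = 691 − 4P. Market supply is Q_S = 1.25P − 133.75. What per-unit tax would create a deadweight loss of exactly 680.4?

37.8

In inverse form: demand P = 172.75 − 0.25Q, supply P = 107 + 0.8Q.
Competitive equilibrium: 172.75 − 0.25Q = 107 + 0.8Q → Q* = 62.619, P* = 157.0952.
A tax t gives ΔQ = t/1.05 and wedge t, so DWL = t²/2.1.
t²/2.1 = 680.4 → t² = 1428.84 → t = 37.8.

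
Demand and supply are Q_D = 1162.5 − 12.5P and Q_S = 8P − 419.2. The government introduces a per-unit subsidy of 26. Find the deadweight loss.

In inverse form: demand P = 93 − 0.08Q, supply P = 52.4 + 0.125Q.
Competitive equilibrium: 93 − 0.08Q = 52.4 + 0.125Q → Q* = 198.0488, P* = 77.1561.
The subsidy lowers effective supply by 26: P = 26.4 + 0.125Q.
New quantity: 93 − 0.08Q = 26.4 + 0.125Q → Q' = 324.878.
Overproduction ΔQ = 324.878 − 198.0488 = 126.8292; wedge = subsidy = 26.
Deadweight loss = ½ × 126.8292 × 26 = 1648.78.

1648.78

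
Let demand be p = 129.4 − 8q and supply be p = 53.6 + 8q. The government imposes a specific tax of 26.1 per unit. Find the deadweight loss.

21.29

Competitive equilibrium: 129.4 − 8q = 53.6 + 8q → q* = 4.7375, p* = 91.5.
With the tax, the buyer price exceeds the seller price by 26.1: (129.4 − 8q) − (53.6 + 8q) = 26.1 → q' = 3.1063.
Δq = 4.7375 − 3.1063 = 1.6312; the wedge equals the tax, 26.1.
Deadweight loss = ½ × 1.6312 × 26.1 = 21.29.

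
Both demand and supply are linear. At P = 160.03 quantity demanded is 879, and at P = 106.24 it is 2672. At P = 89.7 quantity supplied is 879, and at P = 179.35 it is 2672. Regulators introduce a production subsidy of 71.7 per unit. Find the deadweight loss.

Demand slope = (106.24 − 160.03)/(2672 − 879) = −0.03, so P = 186.4 − 0.03Q.
Supply slope = (179.35 − 89.7)/(2672 − 879) = 0.05, so P = 45.75 + 0.05Q.
Competitive equilibrium: 186.4 − 0.03Q = 45.75 + 0.05Q → Q* = 1758.125, P* = 133.6563.
The subsidy lowers effective supply by 71.7: P = 0.05Q − 25.95.
New quantity: 186.4 − 0.03Q = 0.05Q − 25.95 → Q' = 2654.375.
Overproduction ΔQ = 2654.375 − 1758.125 = 896.25; wedge = subsidy = 71.7.
Welfare loss = ½ × 896.25 × 71.7 = 32130.56.

32130.56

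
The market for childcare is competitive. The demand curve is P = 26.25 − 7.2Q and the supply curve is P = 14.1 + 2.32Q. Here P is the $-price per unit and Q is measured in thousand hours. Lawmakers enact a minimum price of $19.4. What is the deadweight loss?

Competitive equilibrium: 26.25 − 7.2Q = 14.1 + 2.32Q → Q* = 1.2763, P* = 17.0609.
At the floor P = 19.4, quantity demanded = (26.25 − 19.4)/7.2 = 0.9514.
Sellers' marginal cost at Q' = 0.9514: 14.1 + 2.32·0.9514 = 16.3072.
ΔQ = 1.2763 − 0.9514 = 0.3249; wedge = 19.4 − 16.3072 = 3.0928.
The triangle = ½ × 0.3249 × 3.0928 = $0.50 thousand.

$0.50 thousand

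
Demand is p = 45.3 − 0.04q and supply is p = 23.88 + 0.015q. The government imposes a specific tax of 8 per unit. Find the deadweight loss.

Competitive equilibrium: 45.3 − 0.04q = 23.88 + 0.015q → q* = 389.4545, p* = 29.7218.
With the tax, the buyer price exceeds the seller price by 8: (45.3 − 0.04q) − (23.88 + 0.015q) = 8 → q' = 244.
Δq = 389.4545 − 244 = 145.4545; the wedge equals the tax, 8.
DWL = ½ × 145.4545 × 8 = 581.82.

581.82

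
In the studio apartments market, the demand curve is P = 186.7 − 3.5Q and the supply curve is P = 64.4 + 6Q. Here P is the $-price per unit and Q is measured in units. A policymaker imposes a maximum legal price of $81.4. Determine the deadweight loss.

$478.84

Competitive equilibrium: 186.7 − 3.5Q = 64.4 + 6Q → Q* = 12.8737, P* = 141.6421.
At the ceiling P = 81.4, quantity supplied = (81.4 − 64.4)/6 = 2.8333.
Willingness to pay at Q' = 2.8333: 186.7 − 3.5·2.8333 = 176.7835.
ΔQ = 12.8737 − 2.8333 = 10.0404; wedge = 176.7835 − 81.4 = 95.3835.
DWL = ½ × 10.0404 × 95.3835 = $478.84.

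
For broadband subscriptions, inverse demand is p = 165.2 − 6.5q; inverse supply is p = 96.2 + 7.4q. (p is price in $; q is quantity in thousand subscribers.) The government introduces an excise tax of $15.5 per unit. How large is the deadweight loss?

$8.64 thousand

Competitive equilibrium: 165.2 − 6.5q = 96.2 + 7.4q → q* = 4.964, p* = 132.9338.
With the tax, the buyer price exceeds the seller price by 15.5: (165.2 − 6.5q) − (96.2 + 7.4q) = 15.5 → q' = 3.8489.
Δq = 4.964 − 3.8489 = 1.1151; the wedge equals the tax, 15.5.
The triangle = ½ × 1.1151 × 15.5 = $8.64 thousand.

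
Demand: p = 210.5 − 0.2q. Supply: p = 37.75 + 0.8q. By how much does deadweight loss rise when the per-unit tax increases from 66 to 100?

2822

Competitive equilibrium: 210.5 − 0.2q = 37.75 + 0.8q → q* = 172.75, p* = 175.95.
For a per-unit tax t: Δq = t/1, so DWL = ½·t·(t/1) = t²/2.
At t = 66: DWL = 2178. At t = 100: DWL = 5000.
Increase = 5000 − 2178 = 2822.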